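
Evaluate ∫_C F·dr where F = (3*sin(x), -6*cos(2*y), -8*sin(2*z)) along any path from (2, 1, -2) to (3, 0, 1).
7*cos(2) - 4*cos(4) + 3*sin(2) - 3*cos(3)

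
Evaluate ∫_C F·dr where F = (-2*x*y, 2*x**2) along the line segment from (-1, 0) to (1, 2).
0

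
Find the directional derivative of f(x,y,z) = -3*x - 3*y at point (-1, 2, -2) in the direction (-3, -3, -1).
18*sqrt(19)/19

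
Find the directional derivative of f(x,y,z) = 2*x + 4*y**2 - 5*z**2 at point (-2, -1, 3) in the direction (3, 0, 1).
-12*sqrt(10)/5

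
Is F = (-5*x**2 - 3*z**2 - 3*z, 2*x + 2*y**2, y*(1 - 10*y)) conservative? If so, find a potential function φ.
No, ∇×F = (1 - 20*y, -6*z - 3, 2) ≠ 0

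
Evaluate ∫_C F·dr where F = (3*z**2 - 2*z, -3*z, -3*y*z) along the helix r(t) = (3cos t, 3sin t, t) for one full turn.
6*pi*(1 + 6*pi)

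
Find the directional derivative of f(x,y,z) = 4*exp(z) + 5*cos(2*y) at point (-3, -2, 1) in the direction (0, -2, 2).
sqrt(2)*(-5*sin(4) + 2*E)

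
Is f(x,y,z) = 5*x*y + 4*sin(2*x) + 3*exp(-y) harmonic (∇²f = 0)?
No, ∇²f = -16*sin(2*x) + 3*exp(-y)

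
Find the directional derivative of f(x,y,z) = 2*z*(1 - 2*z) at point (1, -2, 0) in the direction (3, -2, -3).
-3*sqrt(22)/11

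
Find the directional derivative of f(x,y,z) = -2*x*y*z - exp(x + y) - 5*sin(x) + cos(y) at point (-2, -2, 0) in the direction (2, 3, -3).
sqrt(22)*(-5 + 3*exp(4)*sin(2) - 10*exp(4)*cos(2) + 24*exp(4))*exp(-4)/22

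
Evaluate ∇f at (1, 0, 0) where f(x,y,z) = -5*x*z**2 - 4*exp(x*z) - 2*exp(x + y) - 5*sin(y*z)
(-2*E, -2*E, -4)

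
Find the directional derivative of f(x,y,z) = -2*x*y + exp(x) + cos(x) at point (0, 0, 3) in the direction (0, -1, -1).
0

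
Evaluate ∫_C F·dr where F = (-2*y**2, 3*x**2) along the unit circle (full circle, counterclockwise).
0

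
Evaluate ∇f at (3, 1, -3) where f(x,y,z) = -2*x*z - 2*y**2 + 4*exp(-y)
(6, -4 - 4*exp(-1), -6)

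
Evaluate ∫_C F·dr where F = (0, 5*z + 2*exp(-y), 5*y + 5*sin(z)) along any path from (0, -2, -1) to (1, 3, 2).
-2*exp(-3) - 5*cos(2) + 5*cos(1) + 2*exp(2) + 20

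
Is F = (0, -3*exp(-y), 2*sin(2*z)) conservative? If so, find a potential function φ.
Yes, F is conservative. φ = -cos(2*z) + 3*exp(-y)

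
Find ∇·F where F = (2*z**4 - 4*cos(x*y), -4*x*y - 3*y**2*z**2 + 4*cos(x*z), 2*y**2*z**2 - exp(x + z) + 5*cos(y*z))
-4*x + 4*y**2*z - 6*y*z**2 + 4*y*sin(x*y) - 5*y*sin(y*z) - exp(x + z)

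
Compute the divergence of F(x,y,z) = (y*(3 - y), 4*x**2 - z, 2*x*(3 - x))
0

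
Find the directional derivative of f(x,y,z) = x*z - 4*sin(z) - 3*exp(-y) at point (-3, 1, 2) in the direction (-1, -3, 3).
sqrt(19)*(-E*(12*cos(2) + 11) - 9)*exp(-1)/19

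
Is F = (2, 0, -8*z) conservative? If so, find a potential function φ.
Yes, F is conservative. φ = 2*x - 4*z**2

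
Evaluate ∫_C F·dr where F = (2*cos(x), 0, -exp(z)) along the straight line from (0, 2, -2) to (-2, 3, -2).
-2*sin(2)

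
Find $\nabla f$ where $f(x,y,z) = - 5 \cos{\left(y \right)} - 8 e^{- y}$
(0, 5*sin(y) + 8*exp(-y), 0)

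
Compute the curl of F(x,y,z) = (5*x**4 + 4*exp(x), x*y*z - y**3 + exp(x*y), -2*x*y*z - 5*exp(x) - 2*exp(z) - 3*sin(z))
(x*(-y - 2*z), 2*y*z + 5*exp(x), y*(z + exp(x*y)))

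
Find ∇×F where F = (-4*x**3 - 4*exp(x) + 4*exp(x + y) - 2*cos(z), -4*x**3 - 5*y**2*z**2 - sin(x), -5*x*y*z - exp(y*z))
(z*(-5*x + 10*y**2 - exp(y*z)), 5*y*z + 2*sin(z), -12*x**2 - 4*exp(x + y) - cos(x))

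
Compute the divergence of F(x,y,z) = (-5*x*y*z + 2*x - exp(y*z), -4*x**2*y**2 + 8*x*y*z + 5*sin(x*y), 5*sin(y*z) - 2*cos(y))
-8*x**2*y + 8*x*z + 5*x*cos(x*y) - 5*y*z + 5*y*cos(y*z) + 2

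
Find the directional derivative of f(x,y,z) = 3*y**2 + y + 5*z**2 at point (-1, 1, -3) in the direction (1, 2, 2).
-46/3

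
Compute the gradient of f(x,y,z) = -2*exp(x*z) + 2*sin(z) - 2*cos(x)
(-2*z*exp(x*z) + 2*sin(x), 0, -2*x*exp(x*z) + 2*cos(z))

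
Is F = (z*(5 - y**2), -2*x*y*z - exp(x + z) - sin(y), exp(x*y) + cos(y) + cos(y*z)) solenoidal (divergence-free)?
No, ∇·F = -2*x*z - y*sin(y*z) - cos(y)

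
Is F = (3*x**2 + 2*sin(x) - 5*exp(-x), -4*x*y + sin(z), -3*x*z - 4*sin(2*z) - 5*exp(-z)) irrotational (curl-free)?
No, ∇×F = (-cos(z), 3*z, -4*y)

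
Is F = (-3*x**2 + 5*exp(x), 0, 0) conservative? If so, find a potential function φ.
Yes, F is conservative. φ = -x**3 + 5*exp(x)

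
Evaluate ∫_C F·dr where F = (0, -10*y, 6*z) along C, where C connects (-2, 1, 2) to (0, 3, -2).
-40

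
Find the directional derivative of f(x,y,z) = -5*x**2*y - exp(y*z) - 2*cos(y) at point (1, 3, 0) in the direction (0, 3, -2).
3*sqrt(13)*(-3 + 2*sin(3))/13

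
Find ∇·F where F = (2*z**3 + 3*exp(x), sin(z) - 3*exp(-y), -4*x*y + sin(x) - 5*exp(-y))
3*exp(x) + 3*exp(-y)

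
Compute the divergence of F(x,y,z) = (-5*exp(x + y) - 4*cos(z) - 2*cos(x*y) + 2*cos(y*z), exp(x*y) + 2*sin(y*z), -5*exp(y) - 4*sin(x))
x*exp(x*y) + 2*y*sin(x*y) + 2*z*cos(y*z) - 5*exp(x + y)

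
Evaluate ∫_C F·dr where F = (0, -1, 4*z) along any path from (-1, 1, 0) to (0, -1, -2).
10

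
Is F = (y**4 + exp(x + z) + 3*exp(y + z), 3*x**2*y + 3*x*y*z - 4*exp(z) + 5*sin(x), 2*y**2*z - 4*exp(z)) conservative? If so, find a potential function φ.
No, ∇×F = (-3*x*y + 4*y*z + 4*exp(z), exp(x + z) + 3*exp(y + z), 6*x*y - 4*y**3 + 3*y*z - 3*exp(y + z) + 5*cos(x)) ≠ 0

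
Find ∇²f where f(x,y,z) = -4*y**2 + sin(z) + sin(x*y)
-x**2*sin(x*y) - y**2*sin(x*y) - sin(z) - 8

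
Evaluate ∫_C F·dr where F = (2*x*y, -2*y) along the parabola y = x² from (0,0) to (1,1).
-1/2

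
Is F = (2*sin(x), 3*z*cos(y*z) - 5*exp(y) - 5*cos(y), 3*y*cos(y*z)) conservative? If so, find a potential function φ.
Yes, F is conservative. φ = -5*exp(y) - 5*sin(y) + 3*sin(y*z) - 2*cos(x)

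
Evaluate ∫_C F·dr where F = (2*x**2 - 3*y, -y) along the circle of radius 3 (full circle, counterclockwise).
27*pi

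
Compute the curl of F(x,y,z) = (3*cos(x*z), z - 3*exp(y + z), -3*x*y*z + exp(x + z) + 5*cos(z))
(-3*x*z + 3*exp(y + z) - 1, -3*x*sin(x*z) + 3*y*z - exp(x + z), 0)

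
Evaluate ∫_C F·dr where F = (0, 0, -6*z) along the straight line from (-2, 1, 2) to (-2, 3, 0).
12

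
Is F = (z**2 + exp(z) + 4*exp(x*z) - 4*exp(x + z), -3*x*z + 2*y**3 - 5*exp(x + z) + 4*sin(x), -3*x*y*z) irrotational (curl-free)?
No, ∇×F = (-3*x*z + 3*x + 5*exp(x + z), 4*x*exp(x*z) + 3*y*z + 2*z + exp(z) - 4*exp(x + z), -3*z - 5*exp(x + z) + 4*cos(x))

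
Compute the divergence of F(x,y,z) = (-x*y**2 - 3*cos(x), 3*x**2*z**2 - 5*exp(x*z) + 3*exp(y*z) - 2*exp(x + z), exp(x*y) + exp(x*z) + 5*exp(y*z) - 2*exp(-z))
x*exp(x*z) - y**2 + 5*y*exp(y*z) + 3*z*exp(y*z) + 3*sin(x) + 2*exp(-z)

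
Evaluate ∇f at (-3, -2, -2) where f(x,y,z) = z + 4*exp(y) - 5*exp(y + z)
(0, (-5 + 4*exp(2))*exp(-4), 1 - 5*exp(-4))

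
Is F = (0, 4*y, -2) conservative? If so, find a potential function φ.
Yes, F is conservative. φ = 2*y**2 - 2*z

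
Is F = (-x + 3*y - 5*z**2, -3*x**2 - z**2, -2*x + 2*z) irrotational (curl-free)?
No, ∇×F = (2*z, 2 - 10*z, -6*x - 3)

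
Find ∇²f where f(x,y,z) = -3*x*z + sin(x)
-sin(x)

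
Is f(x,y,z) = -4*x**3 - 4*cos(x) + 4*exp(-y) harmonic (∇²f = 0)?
No, ∇²f = -24*x + 4*cos(x) + 4*exp(-y)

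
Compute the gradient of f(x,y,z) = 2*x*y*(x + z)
(2*y*(2*x + z), 2*x*(x + z), 2*x*y)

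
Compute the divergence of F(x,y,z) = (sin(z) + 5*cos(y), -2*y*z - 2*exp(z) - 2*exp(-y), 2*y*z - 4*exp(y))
2*y - 2*z + 2*exp(-y)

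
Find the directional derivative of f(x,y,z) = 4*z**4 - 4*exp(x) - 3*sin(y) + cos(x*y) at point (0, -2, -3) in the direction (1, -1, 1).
sqrt(3)*(-436/3 + cos(2))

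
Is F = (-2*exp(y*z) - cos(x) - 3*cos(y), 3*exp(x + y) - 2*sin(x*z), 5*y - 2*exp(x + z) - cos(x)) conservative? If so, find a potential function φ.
No, ∇×F = (2*x*cos(x*z) + 5, -2*y*exp(y*z) + 2*exp(x + z) - sin(x), 2*z*exp(y*z) - 2*z*cos(x*z) + 3*exp(x + y) - 3*sin(y)) ≠ 0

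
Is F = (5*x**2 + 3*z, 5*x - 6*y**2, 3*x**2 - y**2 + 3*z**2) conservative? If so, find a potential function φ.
No, ∇×F = (-2*y, 3 - 6*x, 5) ≠ 0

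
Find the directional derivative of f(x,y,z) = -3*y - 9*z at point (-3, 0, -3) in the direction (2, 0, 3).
-27*sqrt(13)/13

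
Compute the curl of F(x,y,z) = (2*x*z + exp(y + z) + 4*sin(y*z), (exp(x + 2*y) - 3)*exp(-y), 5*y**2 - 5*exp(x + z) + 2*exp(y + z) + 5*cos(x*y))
(-5*x*sin(x*y) + 10*y + 2*exp(y + z), 2*x + 5*y*sin(x*y) + 4*y*cos(y*z) + 5*exp(x + z) + exp(y + z), -4*z*cos(y*z) + exp(x + y) - exp(y + z))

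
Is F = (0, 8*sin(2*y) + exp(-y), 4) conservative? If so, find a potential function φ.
Yes, F is conservative. φ = 4*z - 4*cos(2*y) - exp(-y)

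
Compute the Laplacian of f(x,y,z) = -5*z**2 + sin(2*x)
-4*sin(2*x) - 10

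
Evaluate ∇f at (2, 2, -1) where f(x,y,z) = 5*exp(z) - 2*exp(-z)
(0, 0, (5 + 2*exp(2))*exp(-1))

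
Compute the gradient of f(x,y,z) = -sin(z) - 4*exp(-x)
(4*exp(-x), 0, -cos(z))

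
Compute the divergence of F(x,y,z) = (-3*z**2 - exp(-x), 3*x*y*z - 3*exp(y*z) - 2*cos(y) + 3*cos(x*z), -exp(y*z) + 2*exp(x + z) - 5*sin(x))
3*x*z - y*exp(y*z) - 3*z*exp(y*z) + 2*exp(x + z) + 2*sin(y) + exp(-x)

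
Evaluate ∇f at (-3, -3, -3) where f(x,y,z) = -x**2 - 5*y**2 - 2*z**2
(6, 30, 12)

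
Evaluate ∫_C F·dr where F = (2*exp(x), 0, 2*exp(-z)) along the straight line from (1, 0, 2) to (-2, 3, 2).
2*(1 - exp(3))*exp(-2)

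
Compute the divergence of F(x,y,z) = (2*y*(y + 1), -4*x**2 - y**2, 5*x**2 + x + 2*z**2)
-2*y + 4*z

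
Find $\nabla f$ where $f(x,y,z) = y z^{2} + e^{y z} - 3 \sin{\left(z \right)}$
(0, z*(z + exp(y*z)), 2*y*z + y*exp(y*z) - 3*cos(z))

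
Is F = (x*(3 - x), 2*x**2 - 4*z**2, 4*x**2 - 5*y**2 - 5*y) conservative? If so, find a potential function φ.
No, ∇×F = (-10*y + 8*z - 5, -8*x, 4*x) ≠ 0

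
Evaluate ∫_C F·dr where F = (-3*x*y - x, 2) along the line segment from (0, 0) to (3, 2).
-37/2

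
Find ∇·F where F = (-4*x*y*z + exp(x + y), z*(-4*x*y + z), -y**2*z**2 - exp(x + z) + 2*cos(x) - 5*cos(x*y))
-4*x*z - 2*y**2*z - 4*y*z + exp(x + y) - exp(x + z)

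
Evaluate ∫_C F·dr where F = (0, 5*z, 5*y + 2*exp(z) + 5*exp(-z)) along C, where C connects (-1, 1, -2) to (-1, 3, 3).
-2*exp(-2) - 5*exp(-3) + 5*exp(2) + 2*exp(3) + 55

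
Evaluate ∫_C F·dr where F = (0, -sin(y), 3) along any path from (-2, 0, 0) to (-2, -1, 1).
cos(1) + 2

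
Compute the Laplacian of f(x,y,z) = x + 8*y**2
16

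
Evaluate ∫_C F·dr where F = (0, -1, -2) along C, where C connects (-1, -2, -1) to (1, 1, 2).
-9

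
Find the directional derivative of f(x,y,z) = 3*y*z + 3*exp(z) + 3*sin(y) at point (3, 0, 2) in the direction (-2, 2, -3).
9*sqrt(17)*(2 - exp(2))/17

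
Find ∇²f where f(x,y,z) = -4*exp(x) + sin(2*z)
-4*exp(x) - 4*sin(2*z)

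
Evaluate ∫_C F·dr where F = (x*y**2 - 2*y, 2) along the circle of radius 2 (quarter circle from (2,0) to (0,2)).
2*pi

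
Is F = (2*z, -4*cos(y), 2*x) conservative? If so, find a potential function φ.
Yes, F is conservative. φ = 2*x*z - 4*sin(y)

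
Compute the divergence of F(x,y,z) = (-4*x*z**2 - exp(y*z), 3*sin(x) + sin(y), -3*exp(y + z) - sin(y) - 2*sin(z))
-4*z**2 - 3*exp(y + z) + cos(y) - 2*cos(z)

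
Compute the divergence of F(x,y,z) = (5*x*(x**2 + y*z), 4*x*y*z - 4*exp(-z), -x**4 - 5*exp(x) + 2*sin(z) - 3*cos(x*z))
15*x**2 + 4*x*z + 3*x*sin(x*z) + 5*y*z + 2*cos(z)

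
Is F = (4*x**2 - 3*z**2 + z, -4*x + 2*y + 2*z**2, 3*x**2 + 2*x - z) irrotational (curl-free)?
No, ∇×F = (-4*z, -6*x - 6*z - 1, -4)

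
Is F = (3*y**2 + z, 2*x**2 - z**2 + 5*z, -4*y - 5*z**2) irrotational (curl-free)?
No, ∇×F = (2*z - 9, 1, 4*x - 6*y)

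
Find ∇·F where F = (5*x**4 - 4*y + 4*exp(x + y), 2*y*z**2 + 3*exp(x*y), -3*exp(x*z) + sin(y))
20*x**3 + 3*x*exp(x*y) - 3*x*exp(x*z) + 2*z**2 + 4*exp(x + y)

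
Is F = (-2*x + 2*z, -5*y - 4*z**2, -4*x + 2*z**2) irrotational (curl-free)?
No, ∇×F = (8*z, 6, 0)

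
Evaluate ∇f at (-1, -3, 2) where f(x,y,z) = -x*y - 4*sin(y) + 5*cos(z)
(3, 1 - 4*cos(3), -5*sin(2))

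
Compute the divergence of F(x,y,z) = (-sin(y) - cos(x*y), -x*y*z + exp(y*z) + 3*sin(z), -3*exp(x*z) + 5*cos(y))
-x*z - 3*x*exp(x*z) + y*sin(x*y) + z*exp(y*z)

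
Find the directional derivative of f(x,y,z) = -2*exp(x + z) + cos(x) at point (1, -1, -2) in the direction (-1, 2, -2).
sin(1)/3 + 2*exp(-1)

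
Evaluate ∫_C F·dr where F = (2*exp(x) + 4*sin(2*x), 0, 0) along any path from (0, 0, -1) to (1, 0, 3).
-2*cos(2) + 2*E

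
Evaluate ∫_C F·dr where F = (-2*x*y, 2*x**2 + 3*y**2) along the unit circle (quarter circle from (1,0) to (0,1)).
3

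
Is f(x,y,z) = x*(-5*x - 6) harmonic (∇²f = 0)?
No, ∇²f = -10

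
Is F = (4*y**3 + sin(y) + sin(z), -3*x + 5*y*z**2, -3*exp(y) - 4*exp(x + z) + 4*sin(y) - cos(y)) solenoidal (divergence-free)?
No, ∇·F = 5*z**2 - 4*exp(x + z)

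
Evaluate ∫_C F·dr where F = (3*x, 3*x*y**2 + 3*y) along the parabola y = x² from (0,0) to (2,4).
978/7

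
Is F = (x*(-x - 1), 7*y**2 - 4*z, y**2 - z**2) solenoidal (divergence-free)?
No, ∇·F = -2*x + 14*y - 2*z - 1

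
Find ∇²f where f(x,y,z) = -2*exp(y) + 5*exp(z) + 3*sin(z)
-2*exp(y) + 5*exp(z) - 3*sin(z)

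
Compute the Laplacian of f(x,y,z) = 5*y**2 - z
10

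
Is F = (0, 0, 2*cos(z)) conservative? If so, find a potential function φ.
Yes, F is conservative. φ = 2*sin(z)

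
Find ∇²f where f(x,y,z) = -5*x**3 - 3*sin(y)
-30*x + 3*sin(y)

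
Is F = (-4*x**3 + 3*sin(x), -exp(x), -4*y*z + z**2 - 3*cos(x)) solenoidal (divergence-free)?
No, ∇·F = -12*x**2 - 4*y + 2*z + 3*cos(x)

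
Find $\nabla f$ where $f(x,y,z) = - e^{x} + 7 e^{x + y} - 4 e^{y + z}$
(-exp(x) + 7*exp(x + y), 7*exp(x + y) - 4*exp(y + z), -4*exp(y + z))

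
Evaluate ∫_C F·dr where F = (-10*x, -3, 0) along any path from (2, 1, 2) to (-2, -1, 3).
6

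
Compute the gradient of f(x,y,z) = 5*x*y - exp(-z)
(5*y, 5*x, exp(-z))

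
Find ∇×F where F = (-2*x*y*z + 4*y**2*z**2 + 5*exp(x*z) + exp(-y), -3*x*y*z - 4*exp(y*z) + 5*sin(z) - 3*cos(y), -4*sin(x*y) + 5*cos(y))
(3*x*y - 4*x*cos(x*y) + 4*y*exp(y*z) - 5*sin(y) - 5*cos(z), -2*x*y + 5*x*exp(x*z) + 8*y**2*z + 4*y*cos(x*y), (z*(2*x - 8*y*z - 3*y)*exp(y) + 1)*exp(-y))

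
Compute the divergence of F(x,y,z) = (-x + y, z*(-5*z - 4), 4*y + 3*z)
2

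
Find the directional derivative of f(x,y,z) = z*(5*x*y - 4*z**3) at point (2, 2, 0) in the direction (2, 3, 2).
40*sqrt(17)/17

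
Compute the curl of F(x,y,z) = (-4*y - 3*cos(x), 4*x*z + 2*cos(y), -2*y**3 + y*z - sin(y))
(-4*x - 6*y**2 + z - cos(y), 0, 4*z + 4)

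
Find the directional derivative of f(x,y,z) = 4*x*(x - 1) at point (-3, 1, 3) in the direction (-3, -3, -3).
28*sqrt(3)/3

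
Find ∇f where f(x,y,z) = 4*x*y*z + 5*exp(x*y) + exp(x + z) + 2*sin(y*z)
(4*y*z + 5*y*exp(x*y) + exp(x + z), 4*x*z + 5*x*exp(x*y) + 2*z*cos(y*z), 4*x*y + 2*y*cos(y*z) + exp(x + z))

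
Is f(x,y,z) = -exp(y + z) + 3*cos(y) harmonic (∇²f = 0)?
No, ∇²f = -2*exp(y + z) - 3*cos(y)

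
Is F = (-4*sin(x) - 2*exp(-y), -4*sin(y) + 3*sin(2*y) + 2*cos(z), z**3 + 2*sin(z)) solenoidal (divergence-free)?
No, ∇·F = 3*z**2 - 4*cos(x) - 4*cos(y) + 6*cos(2*y) + 2*cos(z)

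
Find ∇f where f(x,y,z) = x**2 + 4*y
(2*x, 4, 0)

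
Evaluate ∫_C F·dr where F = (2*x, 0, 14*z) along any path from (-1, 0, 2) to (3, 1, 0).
-20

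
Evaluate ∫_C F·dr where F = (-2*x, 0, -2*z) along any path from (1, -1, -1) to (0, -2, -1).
1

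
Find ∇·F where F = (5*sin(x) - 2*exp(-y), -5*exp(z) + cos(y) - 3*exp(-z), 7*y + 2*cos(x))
-sin(y) + 5*cos(x)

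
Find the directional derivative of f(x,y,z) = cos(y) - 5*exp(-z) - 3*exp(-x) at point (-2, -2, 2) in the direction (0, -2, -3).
-sqrt(13)*(2*exp(2)*sin(2) + 15)*exp(-2)/13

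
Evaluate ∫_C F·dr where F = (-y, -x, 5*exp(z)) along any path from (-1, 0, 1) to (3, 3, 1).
-9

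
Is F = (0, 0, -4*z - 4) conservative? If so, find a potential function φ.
Yes, F is conservative. φ = 2*z*(-z - 2)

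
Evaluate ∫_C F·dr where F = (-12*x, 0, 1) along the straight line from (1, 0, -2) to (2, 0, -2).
-18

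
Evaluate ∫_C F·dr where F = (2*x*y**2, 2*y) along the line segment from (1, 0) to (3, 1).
13/3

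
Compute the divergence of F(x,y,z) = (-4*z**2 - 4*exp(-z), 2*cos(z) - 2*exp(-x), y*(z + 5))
y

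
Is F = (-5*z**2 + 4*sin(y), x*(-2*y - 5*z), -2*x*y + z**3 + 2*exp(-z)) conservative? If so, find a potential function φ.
No, ∇×F = (3*x, 2*y - 10*z, -2*y - 5*z - 4*cos(y)) ≠ 0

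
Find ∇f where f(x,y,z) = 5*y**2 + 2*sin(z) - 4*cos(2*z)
(0, 10*y, 2*(8*sin(z) + 1)*cos(z))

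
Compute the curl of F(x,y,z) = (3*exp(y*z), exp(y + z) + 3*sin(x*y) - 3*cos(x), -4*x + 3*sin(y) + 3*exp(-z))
(-exp(y + z) + 3*cos(y), 3*y*exp(y*z) + 4, 3*y*cos(x*y) - 3*z*exp(y*z) + 3*sin(x))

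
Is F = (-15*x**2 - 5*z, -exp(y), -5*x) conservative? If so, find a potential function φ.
Yes, F is conservative. φ = -5*x**3 - 5*x*z - exp(y)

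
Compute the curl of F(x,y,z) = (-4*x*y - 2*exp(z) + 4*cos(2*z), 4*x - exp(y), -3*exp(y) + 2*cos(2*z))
(-3*exp(y), -2*exp(z) - 8*sin(2*z), 4*x + 4)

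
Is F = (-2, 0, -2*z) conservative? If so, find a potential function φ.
Yes, F is conservative. φ = -2*x - z**2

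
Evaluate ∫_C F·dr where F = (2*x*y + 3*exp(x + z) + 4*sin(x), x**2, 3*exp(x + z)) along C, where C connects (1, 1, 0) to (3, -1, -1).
-10 - 3*E + 4*cos(1) - 4*cos(3) + 3*exp(2)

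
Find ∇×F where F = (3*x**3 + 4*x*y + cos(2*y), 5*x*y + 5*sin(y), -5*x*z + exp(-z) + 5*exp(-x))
(0, 5*z + 5*exp(-x), -4*x + 5*y + 2*sin(2*y))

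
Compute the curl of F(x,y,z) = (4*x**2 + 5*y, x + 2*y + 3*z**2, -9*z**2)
(-6*z, 0, -4)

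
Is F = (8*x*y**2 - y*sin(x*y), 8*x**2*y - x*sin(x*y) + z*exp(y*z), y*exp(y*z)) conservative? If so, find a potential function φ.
Yes, F is conservative. φ = 4*x**2*y**2 + exp(y*z) + cos(x*y)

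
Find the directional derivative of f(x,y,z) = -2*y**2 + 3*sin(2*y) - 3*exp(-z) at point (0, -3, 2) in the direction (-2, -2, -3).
3*sqrt(17)*(-4*(cos(6) + 2)*exp(2) - 3)*exp(-2)/17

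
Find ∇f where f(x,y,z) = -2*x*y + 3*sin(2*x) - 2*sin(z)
(-2*y + 6*cos(2*x), -2*x, -2*cos(z))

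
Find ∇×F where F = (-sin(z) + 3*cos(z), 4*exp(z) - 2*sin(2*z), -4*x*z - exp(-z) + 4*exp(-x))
(-4*exp(z) + 4*cos(2*z), 4*z - 3*sin(z) - cos(z) + 4*exp(-x), 0)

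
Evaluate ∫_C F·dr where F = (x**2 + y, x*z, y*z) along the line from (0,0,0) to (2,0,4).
8/3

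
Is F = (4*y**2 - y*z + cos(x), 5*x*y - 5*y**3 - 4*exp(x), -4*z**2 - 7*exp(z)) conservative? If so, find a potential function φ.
No, ∇×F = (0, -y, -3*y + z - 4*exp(x)) ≠ 0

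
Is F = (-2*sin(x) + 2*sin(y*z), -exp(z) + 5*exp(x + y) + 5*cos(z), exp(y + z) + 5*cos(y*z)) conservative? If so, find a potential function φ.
No, ∇×F = (-5*z*sin(y*z) + exp(z) + exp(y + z) + 5*sin(z), 2*y*cos(y*z), -2*z*cos(y*z) + 5*exp(x + y)) ≠ 0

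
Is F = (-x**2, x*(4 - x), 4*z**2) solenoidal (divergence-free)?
No, ∇·F = -2*x + 8*z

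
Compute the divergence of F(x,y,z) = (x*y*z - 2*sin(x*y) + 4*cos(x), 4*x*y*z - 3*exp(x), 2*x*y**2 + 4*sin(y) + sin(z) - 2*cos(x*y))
4*x*z + y*z - 2*y*cos(x*y) - 4*sin(x) + cos(z)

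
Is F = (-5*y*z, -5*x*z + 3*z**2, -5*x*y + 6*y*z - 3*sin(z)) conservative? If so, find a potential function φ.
Yes, F is conservative. φ = -5*x*y*z + 3*y*z**2 + 3*cos(z)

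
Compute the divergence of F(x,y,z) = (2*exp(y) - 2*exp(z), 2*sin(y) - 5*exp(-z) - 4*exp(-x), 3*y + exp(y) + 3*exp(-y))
2*cos(y)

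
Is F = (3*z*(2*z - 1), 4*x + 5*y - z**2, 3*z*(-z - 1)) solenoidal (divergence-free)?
No, ∇·F = 2 - 6*z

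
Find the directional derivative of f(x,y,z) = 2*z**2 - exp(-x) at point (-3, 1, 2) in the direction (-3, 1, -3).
3*sqrt(19)*(-exp(3) - 8)/19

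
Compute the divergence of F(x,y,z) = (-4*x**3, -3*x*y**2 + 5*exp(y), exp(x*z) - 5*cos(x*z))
-12*x**2 - 6*x*y + x*exp(x*z) + 5*x*sin(x*z) + 5*exp(y)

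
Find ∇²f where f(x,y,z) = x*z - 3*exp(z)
-3*exp(z)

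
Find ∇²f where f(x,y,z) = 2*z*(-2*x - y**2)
-4*z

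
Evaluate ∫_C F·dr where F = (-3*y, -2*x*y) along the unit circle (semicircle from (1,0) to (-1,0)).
-4/3 + 3*pi/2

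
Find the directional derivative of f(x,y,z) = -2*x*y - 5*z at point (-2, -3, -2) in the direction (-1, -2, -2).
-4/3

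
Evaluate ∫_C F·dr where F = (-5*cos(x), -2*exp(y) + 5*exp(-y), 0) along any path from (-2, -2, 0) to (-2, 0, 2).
-7 + 2*exp(-2) + 5*exp(2)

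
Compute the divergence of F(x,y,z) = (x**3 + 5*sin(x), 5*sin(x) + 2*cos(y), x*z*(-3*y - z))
3*x**2 - 3*x*y - 2*x*z - 2*sin(y) + 5*cos(x)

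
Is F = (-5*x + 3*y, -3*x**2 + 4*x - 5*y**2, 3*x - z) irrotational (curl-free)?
No, ∇×F = (0, -3, 1 - 6*x)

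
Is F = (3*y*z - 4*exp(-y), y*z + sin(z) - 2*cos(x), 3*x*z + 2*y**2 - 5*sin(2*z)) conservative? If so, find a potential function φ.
No, ∇×F = (3*y - cos(z), 3*y - 3*z, -3*z + 2*sin(x) - 4*exp(-y)) ≠ 0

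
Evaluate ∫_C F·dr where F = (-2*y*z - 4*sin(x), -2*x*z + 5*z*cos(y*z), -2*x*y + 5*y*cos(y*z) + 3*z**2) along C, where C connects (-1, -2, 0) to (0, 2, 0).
4 - 4*cos(1)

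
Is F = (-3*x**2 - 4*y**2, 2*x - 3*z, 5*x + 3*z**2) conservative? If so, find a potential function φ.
No, ∇×F = (3, -5, 8*y + 2) ≠ 0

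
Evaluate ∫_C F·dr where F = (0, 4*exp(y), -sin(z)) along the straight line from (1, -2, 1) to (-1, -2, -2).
-cos(1) + cos(2)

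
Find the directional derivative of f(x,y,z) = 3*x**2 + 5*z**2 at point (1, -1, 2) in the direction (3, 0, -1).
-sqrt(10)/5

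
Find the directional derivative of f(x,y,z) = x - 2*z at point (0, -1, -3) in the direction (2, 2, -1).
4/3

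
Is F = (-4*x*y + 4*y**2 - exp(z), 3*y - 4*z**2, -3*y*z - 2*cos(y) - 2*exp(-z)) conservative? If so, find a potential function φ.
No, ∇×F = (5*z + 2*sin(y), -exp(z), 4*x - 8*y) ≠ 0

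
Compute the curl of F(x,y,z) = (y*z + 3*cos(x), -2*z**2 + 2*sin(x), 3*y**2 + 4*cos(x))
(6*y + 4*z, y + 4*sin(x), -z + 2*cos(x))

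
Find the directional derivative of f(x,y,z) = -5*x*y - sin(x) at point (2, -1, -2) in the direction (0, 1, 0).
-10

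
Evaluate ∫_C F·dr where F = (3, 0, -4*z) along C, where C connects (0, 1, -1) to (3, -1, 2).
3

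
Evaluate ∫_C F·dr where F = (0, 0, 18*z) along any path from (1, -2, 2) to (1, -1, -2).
0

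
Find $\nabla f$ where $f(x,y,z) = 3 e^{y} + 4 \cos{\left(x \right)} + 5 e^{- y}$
(-4*sin(x), 3*exp(y) - 5*exp(-y), 0)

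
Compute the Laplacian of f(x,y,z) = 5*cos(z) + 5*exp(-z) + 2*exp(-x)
-5*cos(z) + 5*exp(-z) + 2*exp(-x)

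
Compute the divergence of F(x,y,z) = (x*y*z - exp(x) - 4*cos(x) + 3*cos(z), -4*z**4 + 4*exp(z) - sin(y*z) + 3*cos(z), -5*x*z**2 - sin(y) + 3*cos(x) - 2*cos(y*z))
-10*x*z + y*z + 2*y*sin(y*z) - z*cos(y*z) - exp(x) + 4*sin(x)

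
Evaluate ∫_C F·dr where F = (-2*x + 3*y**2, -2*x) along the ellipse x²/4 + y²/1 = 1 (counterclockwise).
-4*pi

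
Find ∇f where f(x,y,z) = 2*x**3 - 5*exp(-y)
(6*x**2, 5*exp(-y), 0)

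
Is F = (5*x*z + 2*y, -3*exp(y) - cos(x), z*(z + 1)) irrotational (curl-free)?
No, ∇×F = (0, 5*x, sin(x) - 2)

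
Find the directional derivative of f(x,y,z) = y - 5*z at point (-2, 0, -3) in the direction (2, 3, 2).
-7*sqrt(17)/17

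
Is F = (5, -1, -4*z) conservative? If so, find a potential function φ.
Yes, F is conservative. φ = 5*x - y - 2*z**2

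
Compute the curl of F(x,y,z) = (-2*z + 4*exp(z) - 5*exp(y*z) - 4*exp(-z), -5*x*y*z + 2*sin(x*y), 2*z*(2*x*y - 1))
(x*(5*y + 4*z), -4*y*z - 5*y*exp(y*z) + 4*exp(z) - 2 + 4*exp(-z), -5*y*z + 2*y*cos(x*y) + 5*z*exp(y*z))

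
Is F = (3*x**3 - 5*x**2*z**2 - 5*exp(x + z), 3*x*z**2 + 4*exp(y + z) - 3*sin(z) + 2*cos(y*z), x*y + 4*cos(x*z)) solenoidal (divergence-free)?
No, ∇·F = 9*x**2 - 10*x*z**2 - 4*x*sin(x*z) - 2*z*sin(y*z) - 5*exp(x + z) + 4*exp(y + z)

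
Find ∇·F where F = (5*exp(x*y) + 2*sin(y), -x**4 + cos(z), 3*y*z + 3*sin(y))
y*(5*exp(x*y) + 3)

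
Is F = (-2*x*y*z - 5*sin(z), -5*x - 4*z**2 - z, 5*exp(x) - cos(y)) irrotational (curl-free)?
No, ∇×F = (8*z + sin(y) + 1, -2*x*y - 5*exp(x) - 5*cos(z), 2*x*z - 5)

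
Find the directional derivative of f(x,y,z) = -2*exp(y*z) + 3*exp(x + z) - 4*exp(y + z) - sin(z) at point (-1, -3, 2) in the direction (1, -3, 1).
sqrt(11)*(18 - exp(6)*cos(2) + 8*exp(5) + 6*exp(7))*exp(-6)/11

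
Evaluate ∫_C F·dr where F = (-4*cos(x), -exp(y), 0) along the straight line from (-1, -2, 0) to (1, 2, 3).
-exp(2) - 8*sin(1) + exp(-2)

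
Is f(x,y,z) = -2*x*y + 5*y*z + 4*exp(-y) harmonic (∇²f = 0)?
No, ∇²f = 4*exp(-y)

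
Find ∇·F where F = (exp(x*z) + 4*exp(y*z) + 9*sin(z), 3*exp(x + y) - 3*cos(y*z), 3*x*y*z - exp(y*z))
3*x*y - y*exp(y*z) + z*exp(x*z) + 3*z*sin(y*z) + 3*exp(x + y)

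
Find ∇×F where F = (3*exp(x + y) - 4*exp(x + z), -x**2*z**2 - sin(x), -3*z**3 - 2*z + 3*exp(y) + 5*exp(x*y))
(2*x**2*z + 5*x*exp(x*y) + 3*exp(y), -5*y*exp(x*y) - 4*exp(x + z), -2*x*z**2 - 3*exp(x + y) - cos(x))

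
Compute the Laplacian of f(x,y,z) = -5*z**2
-10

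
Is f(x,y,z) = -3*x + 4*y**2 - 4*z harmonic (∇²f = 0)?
No, ∇²f = 8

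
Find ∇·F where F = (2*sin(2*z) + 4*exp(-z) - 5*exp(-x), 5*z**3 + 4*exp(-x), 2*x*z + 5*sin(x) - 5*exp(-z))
2*x + 5*exp(-z) + 5*exp(-x)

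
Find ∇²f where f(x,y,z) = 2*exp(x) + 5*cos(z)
2*exp(x) - 5*cos(z)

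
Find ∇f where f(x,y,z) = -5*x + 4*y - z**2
(-5, 4, -2*z)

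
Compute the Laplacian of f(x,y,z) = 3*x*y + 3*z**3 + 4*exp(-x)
18*z + 4*exp(-x)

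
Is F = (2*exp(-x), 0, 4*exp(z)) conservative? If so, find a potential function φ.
Yes, F is conservative. φ = 4*exp(z) - 2*exp(-x)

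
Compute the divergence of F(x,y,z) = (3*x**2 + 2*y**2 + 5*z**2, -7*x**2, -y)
6*x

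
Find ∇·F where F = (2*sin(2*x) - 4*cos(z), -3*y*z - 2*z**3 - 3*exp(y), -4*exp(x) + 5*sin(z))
-3*z - 3*exp(y) + 4*cos(2*x) + 5*cos(z)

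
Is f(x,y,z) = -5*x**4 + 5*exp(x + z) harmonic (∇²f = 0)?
No, ∇²f = -60*x**2 + 10*exp(x + z)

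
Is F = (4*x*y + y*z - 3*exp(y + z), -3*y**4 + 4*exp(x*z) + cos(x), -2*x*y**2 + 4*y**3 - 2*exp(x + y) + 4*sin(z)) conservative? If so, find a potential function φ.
No, ∇×F = (-4*x*y - 4*x*exp(x*z) + 12*y**2 - 2*exp(x + y), 2*y**2 + y + 2*exp(x + y) - 3*exp(y + z), -4*x + 4*z*exp(x*z) - z + 3*exp(y + z) - sin(x)) ≠ 0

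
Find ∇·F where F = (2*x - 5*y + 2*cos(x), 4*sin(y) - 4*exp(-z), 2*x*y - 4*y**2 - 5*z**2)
-10*z - 2*sin(x) + 4*cos(y) + 2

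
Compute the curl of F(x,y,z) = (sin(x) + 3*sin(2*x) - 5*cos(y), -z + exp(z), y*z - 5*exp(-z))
(z - exp(z) + 1, 0, -5*sin(y))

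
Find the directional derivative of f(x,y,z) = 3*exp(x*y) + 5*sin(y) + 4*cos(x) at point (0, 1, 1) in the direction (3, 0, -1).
9*sqrt(10)/10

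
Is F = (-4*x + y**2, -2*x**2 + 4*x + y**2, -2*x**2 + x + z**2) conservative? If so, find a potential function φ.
No, ∇×F = (0, 4*x - 1, -4*x - 2*y + 4) ≠ 0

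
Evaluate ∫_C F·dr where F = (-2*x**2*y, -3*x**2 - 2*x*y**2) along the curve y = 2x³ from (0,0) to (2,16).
-76096/15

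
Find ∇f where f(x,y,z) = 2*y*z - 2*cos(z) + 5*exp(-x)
(-5*exp(-x), 2*z, 2*y + 2*sin(z))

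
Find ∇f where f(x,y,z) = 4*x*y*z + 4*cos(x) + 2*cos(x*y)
(4*y*z - 2*y*sin(x*y) - 4*sin(x), 2*x*(2*z - sin(x*y)), 4*x*y)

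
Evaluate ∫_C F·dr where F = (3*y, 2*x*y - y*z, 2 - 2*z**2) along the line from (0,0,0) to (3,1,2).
9/2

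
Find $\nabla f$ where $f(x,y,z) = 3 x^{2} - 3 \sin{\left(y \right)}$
(6*x, -3*cos(y), 0)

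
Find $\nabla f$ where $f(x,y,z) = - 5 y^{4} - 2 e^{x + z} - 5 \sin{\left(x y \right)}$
(-5*y*cos(x*y) - 2*exp(x + z), -5*x*cos(x*y) - 20*y**3, -2*exp(x + z))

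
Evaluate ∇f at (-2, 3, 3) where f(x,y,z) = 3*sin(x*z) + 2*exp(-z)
(9*cos(6), 0, -6*cos(6) - 2*exp(-3))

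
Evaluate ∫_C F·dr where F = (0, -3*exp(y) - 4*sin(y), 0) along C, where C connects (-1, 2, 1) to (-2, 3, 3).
-3*exp(3) + 4*cos(3) - 4*cos(2) + 3*exp(2)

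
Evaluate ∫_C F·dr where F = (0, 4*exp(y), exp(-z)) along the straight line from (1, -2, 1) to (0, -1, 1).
-(4 - 4*E)*exp(-2)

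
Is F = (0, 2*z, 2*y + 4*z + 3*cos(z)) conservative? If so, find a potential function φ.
Yes, F is conservative. φ = 2*y*z + 2*z**2 + 3*sin(z)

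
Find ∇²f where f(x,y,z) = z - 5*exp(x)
-5*exp(x)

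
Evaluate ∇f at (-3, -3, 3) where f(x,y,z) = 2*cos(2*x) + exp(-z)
(4*sin(6), 0, -exp(-3))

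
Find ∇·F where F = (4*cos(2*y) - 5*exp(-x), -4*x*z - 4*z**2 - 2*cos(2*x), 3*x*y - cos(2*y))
5*exp(-x)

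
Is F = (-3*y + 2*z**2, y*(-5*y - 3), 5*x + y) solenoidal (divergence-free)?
No, ∇·F = -10*y - 3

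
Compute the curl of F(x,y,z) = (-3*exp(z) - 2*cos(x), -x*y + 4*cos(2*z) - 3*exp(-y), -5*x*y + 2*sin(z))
(-5*x + 8*sin(2*z), 5*y - 3*exp(z), -y)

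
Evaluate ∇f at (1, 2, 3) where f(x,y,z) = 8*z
(0, 0, 8)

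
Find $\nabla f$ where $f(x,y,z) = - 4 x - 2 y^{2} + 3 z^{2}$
(-4, -4*y, 6*z)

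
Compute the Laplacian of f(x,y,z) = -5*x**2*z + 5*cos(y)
-10*z - 5*cos(y)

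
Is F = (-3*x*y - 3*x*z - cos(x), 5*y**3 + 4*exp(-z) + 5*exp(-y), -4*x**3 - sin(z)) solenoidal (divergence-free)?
No, ∇·F = 15*y**2 - 3*y - 3*z + sin(x) - cos(z) - 5*exp(-y)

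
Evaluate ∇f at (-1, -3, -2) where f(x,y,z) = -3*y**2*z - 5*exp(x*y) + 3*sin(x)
(3*cos(1) + 15*exp(3), -36 + 5*exp(3), -27)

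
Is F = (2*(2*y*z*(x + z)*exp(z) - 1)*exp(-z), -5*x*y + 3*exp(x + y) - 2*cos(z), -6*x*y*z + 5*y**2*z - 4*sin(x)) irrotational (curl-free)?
No, ∇×F = (-6*x*z + 10*y*z - 2*sin(z), 4*x*y + 14*y*z + 4*cos(x) + 2*exp(-z), -5*y - 4*z*(x + z) + 3*exp(x + y))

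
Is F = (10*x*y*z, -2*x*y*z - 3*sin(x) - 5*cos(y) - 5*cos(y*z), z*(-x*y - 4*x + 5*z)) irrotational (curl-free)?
No, ∇×F = (2*x*y - x*z - 5*y*sin(y*z), 10*x*y + z*(y + 4), -10*x*z - 2*y*z - 3*cos(x))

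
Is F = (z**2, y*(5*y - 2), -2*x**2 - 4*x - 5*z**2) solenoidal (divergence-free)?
No, ∇·F = 10*y - 10*z - 2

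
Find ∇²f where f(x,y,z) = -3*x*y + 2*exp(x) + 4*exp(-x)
2*exp(x) + 4*exp(-x)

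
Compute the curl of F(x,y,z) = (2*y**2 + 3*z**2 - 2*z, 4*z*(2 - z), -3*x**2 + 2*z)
(8*z - 8, 6*x + 6*z - 2, -4*y)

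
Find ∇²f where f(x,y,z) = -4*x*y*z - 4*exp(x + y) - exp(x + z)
-8*exp(x + y) - 2*exp(x + z)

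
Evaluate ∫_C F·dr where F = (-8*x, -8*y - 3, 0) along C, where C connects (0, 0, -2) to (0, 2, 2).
-22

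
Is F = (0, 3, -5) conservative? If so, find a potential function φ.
Yes, F is conservative. φ = 3*y - 5*z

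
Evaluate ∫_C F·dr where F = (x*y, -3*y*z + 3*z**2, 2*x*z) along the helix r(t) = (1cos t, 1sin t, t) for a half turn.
-21*pi/4 - 4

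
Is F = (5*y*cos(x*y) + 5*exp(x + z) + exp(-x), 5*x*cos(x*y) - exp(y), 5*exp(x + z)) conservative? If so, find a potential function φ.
Yes, F is conservative. φ = -exp(y) + 5*exp(x + z) + 5*sin(x*y) - exp(-x)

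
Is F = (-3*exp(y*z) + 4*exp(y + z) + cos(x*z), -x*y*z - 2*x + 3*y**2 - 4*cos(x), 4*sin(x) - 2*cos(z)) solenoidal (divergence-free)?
No, ∇·F = -x*z + 6*y - z*sin(x*z) + 2*sin(z)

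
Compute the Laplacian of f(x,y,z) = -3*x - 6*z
0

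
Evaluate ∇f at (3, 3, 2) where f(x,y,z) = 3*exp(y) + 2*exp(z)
(0, 3*exp(3), 2*exp(2))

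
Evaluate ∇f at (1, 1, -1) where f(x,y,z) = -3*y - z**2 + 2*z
(0, -3, 4)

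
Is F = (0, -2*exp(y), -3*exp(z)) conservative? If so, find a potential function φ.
Yes, F is conservative. φ = -2*exp(y) - 3*exp(z)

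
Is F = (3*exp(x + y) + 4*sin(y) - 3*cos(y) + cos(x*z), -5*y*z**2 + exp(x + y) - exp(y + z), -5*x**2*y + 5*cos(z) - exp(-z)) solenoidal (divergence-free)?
No, ∇·F = ((-5*z**2 - z*sin(x*z) + 4*exp(x + y) - exp(y + z) - 5*sin(z))*exp(z) + 1)*exp(-z)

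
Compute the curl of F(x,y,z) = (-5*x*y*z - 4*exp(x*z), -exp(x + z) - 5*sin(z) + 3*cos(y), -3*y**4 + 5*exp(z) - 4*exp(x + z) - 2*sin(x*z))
(-12*y**3 + exp(x + z) + 5*cos(z), -5*x*y - 4*x*exp(x*z) + 2*z*cos(x*z) + 4*exp(x + z), 5*x*z - exp(x + z))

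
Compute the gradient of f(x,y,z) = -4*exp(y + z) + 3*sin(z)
(0, -4*exp(y + z), -4*exp(y + z) + 3*cos(z))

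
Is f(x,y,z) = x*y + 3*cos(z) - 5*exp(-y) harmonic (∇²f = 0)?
No, ∇²f = -3*cos(z) - 5*exp(-y)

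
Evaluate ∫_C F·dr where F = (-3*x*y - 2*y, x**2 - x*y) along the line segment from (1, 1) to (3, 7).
-98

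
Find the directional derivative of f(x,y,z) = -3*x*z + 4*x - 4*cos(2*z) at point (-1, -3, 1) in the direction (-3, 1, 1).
8*sqrt(11)*sin(2)/11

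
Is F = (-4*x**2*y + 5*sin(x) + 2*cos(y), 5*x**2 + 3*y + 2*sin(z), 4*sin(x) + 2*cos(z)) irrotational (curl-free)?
No, ∇×F = (-2*cos(z), -4*cos(x), 4*x**2 + 10*x + 2*sin(y))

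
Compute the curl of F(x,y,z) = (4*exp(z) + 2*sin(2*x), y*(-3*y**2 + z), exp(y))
(-y + exp(y), 4*exp(z), 0)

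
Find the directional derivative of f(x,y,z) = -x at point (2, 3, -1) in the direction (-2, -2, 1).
2/3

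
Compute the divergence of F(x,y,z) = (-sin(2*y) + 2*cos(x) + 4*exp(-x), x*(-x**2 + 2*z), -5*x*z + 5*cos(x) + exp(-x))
-5*x - 2*sin(x) - 4*exp(-x)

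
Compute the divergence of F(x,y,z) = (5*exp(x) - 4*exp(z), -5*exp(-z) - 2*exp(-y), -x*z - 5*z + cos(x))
-x + 5*exp(x) - 5 + 2*exp(-y)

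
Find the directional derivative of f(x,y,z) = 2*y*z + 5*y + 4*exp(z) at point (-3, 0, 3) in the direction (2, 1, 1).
sqrt(6)*(11 + 4*exp(3))/6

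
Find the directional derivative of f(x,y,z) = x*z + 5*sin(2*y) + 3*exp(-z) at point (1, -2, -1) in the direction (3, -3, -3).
sqrt(3)*(-2 - 10*cos(4) + 3*E)/3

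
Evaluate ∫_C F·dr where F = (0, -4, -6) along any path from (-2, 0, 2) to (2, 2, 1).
-2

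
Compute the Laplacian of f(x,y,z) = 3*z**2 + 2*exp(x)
2*exp(x) + 6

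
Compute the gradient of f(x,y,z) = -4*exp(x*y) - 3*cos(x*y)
(y*(-4*exp(x*y) + 3*sin(x*y)), x*(-4*exp(x*y) + 3*sin(x*y)), 0)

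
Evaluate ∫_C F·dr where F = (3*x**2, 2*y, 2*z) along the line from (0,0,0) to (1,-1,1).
3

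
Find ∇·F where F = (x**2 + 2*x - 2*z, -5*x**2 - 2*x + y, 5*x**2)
2*x + 3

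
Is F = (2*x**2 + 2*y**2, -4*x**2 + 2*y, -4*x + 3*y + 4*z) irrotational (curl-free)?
No, ∇×F = (3, 4, -8*x - 4*y)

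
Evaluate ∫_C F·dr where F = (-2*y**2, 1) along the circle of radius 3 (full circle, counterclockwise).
0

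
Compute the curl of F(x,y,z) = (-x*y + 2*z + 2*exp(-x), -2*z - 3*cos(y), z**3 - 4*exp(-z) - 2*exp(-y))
(2 + 2*exp(-y), 2, x)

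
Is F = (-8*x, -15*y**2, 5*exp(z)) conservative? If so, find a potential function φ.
Yes, F is conservative. φ = -4*x**2 - 5*y**3 + 5*exp(z)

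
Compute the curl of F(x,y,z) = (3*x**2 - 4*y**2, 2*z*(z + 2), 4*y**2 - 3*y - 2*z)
(8*y - 4*z - 7, 0, 8*y)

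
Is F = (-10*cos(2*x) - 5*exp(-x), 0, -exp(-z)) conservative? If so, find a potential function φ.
Yes, F is conservative. φ = -5*sin(2*x) + exp(-z) + 5*exp(-x)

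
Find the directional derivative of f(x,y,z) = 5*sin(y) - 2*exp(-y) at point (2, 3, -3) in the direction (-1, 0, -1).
0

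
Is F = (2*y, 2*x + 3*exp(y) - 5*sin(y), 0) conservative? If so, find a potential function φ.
Yes, F is conservative. φ = 2*x*y + 3*exp(y) + 5*cos(y)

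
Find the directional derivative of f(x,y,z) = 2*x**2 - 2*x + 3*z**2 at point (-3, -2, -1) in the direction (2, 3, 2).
-40*sqrt(17)/17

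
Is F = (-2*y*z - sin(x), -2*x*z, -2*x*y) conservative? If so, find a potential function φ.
Yes, F is conservative. φ = -2*x*y*z + cos(x)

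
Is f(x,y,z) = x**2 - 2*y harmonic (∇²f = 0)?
No, ∇²f = 2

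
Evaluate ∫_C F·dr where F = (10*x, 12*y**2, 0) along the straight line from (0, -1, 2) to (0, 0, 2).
4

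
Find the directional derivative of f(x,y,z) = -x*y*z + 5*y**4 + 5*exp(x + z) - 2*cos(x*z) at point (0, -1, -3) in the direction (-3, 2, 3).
-31*sqrt(22)/22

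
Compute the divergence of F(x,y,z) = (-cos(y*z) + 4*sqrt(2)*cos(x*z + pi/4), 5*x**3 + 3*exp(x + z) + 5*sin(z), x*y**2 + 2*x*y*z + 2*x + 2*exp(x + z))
2*x*y - 4*sqrt(2)*z*sin(x*z + pi/4) + 2*exp(x + z)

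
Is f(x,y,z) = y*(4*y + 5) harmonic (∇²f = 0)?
No, ∇²f = 8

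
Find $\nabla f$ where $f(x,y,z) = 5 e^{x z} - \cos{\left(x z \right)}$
(z*(5*exp(x*z) + sin(x*z)), 0, x*(5*exp(x*z) + sin(x*z)))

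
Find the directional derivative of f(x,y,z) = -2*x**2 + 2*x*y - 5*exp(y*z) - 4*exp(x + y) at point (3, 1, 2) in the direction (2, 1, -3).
sqrt(14)*(-12*exp(4) - 14 + 5*exp(2))/14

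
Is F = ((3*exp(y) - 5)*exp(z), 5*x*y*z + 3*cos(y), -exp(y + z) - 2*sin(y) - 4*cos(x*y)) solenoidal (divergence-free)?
No, ∇·F = 5*x*z - exp(y + z) - 3*sin(y)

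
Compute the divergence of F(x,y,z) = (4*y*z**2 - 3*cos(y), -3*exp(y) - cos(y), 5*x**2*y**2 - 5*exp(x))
-3*exp(y) + sin(y)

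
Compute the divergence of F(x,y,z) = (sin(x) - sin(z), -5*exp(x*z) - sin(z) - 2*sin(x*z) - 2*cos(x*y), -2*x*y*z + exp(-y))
-2*x*y + 2*x*sin(x*y) + cos(x)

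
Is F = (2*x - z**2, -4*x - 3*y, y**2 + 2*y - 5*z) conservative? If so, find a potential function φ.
No, ∇×F = (2*y + 2, -2*z, -4) ≠ 0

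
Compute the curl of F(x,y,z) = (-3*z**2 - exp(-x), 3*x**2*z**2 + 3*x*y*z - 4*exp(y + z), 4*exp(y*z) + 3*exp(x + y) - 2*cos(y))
(-6*x**2*z - 3*x*y + 4*z*exp(y*z) + 3*exp(x + y) + 4*exp(y + z) + 2*sin(y), -6*z - 3*exp(x + y), 3*z*(2*x*z + y))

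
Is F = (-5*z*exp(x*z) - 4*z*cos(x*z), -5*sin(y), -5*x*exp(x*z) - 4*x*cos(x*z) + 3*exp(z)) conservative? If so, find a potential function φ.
Yes, F is conservative. φ = 3*exp(z) - 5*exp(x*z) - 4*sin(x*z) + 5*cos(y)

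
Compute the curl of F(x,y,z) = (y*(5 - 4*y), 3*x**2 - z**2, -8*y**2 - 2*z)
(-16*y + 2*z, 0, 6*x + 8*y - 5)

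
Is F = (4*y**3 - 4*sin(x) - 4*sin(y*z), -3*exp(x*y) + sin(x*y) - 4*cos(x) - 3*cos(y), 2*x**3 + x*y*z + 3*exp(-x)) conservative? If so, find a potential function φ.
No, ∇×F = (x*z, -6*x**2 - y*z - 4*y*cos(y*z) + 3*exp(-x), -12*y**2 - 3*y*exp(x*y) + y*cos(x*y) + 4*z*cos(y*z) + 4*sin(x)) ≠ 0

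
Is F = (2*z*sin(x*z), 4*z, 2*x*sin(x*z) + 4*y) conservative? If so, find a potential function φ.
Yes, F is conservative. φ = 4*y*z - 2*cos(x*z)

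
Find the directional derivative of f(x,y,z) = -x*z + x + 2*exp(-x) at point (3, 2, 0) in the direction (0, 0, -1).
3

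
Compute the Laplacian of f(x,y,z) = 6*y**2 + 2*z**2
16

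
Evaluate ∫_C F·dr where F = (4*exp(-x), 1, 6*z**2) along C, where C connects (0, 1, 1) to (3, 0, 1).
3 - 4*exp(-3)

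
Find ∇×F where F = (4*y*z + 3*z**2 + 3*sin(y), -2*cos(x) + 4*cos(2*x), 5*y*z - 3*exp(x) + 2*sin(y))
(5*z + 2*cos(y), 4*y + 6*z + 3*exp(x), -4*z + 2*sin(x) - 8*sin(2*x) - 3*cos(y))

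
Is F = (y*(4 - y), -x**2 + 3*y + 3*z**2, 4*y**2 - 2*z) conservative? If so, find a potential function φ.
No, ∇×F = (8*y - 6*z, 0, -2*x + 2*y - 4) ≠ 0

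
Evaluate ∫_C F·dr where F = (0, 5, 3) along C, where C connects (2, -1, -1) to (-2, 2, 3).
27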